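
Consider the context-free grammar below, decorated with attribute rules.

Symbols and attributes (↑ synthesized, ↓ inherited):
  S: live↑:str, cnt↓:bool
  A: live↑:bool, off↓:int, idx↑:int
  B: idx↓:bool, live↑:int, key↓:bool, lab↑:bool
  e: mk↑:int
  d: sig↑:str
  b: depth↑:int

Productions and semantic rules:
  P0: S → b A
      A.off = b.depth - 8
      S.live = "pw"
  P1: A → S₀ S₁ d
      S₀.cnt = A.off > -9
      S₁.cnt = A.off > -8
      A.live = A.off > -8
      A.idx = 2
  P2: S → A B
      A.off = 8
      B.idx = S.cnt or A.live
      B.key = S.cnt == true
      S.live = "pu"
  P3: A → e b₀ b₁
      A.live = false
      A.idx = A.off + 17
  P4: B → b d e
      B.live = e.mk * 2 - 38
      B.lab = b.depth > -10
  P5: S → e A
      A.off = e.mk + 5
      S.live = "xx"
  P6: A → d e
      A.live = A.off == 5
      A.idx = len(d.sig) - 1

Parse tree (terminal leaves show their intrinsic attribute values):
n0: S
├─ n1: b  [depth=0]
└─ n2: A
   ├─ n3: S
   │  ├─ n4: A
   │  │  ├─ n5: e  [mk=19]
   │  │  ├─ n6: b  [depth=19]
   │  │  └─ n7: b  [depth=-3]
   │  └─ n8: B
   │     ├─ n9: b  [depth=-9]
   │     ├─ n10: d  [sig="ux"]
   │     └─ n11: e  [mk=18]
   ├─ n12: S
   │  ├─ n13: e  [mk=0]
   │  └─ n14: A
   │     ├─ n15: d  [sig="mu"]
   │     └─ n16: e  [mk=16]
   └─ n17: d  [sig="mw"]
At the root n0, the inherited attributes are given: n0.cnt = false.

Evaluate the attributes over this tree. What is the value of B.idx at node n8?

1. n0.cnt = false  [given at root]
2. n1.depth = 0  [terminal]
3. n2.off = -8  [b.depth - 8]
4. n3.cnt = true  [A.off > -9]
5. n4.off = 8  [8]
6. n5.mk = 19  [terminal]
7. n6.depth = 19  [terminal]
8. n7.depth = -3  [terminal]
9. n4.live = false  [false]
10. n4.idx = 25  [A.off + 17]
11. n8.idx = true  [S.cnt or A.live]
12. n8.key = true  [S.cnt == true]
13. n9.depth = -9  [terminal]
14. n10.sig = "ux"  [terminal]
15. n11.mk = 18  [terminal]
16. n8.live = -2  [e.mk * 2 - 38]
17. n8.lab = true  [b.depth > -10]
18. n3.live = "pu"  ["pu"]
19. n12.cnt = false  [A.off > -8]
20. n13.mk = 0  [terminal]
21. n14.off = 5  [e.mk + 5]
22. n15.sig = "mu"  [terminal]
23. n16.mk = 16  [terminal]
24. n14.live = true  [A.off == 5]
25. n14.idx = 1  [len(d.sig) - 1]
26. n12.live = "xx"  ["xx"]
27. n17.sig = "mw"  [terminal]
28. n2.live = false  [A.off > -8]
29. n2.idx = 2  [2]
30. n0.live = "pw"  ["pw"]

true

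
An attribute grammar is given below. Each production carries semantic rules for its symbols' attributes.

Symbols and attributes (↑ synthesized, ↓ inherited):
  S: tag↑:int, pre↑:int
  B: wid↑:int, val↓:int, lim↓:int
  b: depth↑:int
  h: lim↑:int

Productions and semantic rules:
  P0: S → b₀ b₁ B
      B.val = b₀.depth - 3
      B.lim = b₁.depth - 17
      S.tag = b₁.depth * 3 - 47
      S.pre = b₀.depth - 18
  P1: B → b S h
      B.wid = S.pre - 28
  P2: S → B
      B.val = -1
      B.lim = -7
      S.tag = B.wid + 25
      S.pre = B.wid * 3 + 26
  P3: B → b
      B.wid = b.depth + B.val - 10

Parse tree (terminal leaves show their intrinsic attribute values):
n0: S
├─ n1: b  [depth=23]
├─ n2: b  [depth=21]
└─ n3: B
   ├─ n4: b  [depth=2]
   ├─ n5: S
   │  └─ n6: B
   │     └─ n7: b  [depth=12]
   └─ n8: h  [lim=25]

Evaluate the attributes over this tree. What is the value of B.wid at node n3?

1

1. n1.depth = 23  [terminal]
2. n2.depth = 21  [terminal]
3. n3.val = 20  [b₀.depth - 3]
4. n3.lim = 4  [b₁.depth - 17]
5. n4.depth = 2  [terminal]
6. n6.val = -1  [-1]
7. n6.lim = -7  [-7]
8. n7.depth = 12  [terminal]
9. n6.wid = 1  [b.depth + B.val - 10]
10. n5.tag = 26  [B.wid + 25]
11. n5.pre = 29  [B.wid * 3 + 26]
12. n8.lim = 25  [terminal]
13. n3.wid = 1  [S.pre - 28]
14. n0.tag = 16  [b₁.depth * 3 - 47]
15. n0.pre = 5  [b₀.depth - 18]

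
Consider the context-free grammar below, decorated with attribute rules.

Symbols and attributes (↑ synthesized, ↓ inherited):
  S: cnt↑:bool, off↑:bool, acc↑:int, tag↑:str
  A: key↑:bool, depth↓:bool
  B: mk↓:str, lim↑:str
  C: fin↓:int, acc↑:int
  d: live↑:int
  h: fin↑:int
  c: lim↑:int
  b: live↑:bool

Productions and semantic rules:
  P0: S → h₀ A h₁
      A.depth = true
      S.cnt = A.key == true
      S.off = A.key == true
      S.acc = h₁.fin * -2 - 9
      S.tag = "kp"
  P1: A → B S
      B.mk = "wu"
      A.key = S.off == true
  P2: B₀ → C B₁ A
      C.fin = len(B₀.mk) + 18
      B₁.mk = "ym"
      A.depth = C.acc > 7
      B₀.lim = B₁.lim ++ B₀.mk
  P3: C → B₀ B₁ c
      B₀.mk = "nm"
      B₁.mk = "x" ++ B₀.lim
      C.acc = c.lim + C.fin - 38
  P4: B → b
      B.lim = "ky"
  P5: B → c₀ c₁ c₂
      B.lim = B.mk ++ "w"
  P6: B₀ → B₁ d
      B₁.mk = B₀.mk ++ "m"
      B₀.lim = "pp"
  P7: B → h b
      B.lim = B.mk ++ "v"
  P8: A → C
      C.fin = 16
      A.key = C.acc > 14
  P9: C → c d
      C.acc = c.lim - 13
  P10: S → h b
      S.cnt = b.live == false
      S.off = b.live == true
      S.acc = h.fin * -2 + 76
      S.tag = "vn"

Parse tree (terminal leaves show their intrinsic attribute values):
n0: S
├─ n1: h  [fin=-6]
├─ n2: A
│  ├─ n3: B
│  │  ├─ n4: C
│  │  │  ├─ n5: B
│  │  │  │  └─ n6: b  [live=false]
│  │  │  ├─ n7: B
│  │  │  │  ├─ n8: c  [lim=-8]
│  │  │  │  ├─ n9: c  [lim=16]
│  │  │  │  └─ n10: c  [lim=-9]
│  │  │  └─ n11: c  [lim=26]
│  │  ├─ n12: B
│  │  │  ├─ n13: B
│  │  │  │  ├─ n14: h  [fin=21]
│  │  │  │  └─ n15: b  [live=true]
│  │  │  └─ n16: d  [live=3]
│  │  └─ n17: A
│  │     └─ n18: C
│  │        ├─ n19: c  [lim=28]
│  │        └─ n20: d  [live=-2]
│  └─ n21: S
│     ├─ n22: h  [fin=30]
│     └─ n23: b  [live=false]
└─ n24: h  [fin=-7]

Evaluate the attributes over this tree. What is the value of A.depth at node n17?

1. n1.fin = -6  [terminal]
2. n2.depth = true  [true]
3. n3.mk = "wu"  ["wu"]
4. n4.fin = 20  [len(B₀.mk) + 18]
5. n5.mk = "nm"  ["nm"]
6. n6.live = false  [terminal]
7. n5.lim = "ky"  ["ky"]
8. n7.mk = "xky"  ["x" ++ B₀.lim]
9. n8.lim = -8  [terminal]
10. n9.lim = 16  [terminal]
11. n10.lim = -9  [terminal]
12. n7.lim = "xkyw"  [B.mk ++ "w"]
13. n11.lim = 26  [terminal]
14. n4.acc = 8  [c.lim + C.fin - 38]
15. n12.mk = "ym"  ["ym"]
16. n13.mk = "ymm"  [B₀.mk ++ "m"]
17. n14.fin = 21  [terminal]
18. n15.live = true  [terminal]
19. n13.lim = "ymmv"  [B.mk ++ "v"]
20. n16.live = 3  [terminal]
21. n12.lim = "pp"  ["pp"]
22. n17.depth = true  [C.acc > 7]
23. n18.fin = 16  [16]
24. n19.lim = 28  [terminal]
25. n20.live = -2  [terminal]
26. n18.acc = 15  [c.lim - 13]
27. n17.key = true  [C.acc > 14]
28. n3.lim = "ppwu"  [B₁.lim ++ B₀.mk]
29. n22.fin = 30  [terminal]
30. n23.live = false  [terminal]
31. n21.cnt = true  [b.live == false]
32. n21.off = false  [b.live == true]
33. n21.acc = 16  [h.fin * -2 + 76]
34. n21.tag = "vn"  ["vn"]
35. n2.key = false  [S.off == true]
36. n24.fin = -7  [terminal]
37. n0.cnt = false  [A.key == true]
38. n0.off = false  [A.key == true]
39. n0.acc = 5  [h₁.fin * -2 - 9]
40. n0.tag = "kp"  ["kp"]

true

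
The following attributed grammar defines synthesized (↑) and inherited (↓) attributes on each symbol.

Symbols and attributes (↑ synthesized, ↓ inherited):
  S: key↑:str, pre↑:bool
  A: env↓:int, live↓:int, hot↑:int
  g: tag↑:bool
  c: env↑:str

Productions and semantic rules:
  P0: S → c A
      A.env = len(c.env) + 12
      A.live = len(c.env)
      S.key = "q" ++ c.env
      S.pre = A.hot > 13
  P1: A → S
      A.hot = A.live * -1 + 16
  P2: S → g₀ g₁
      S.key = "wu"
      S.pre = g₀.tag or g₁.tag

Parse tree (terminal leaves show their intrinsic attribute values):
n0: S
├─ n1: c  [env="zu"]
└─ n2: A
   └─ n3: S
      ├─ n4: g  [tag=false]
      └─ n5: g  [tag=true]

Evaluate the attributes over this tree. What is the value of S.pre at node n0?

1. n1.env = "zu"  [terminal]
2. n2.env = 14  [len(c.env) + 12]
3. n2.live = 2  [len(c.env)]
4. n4.tag = false  [terminal]
5. n5.tag = true  [terminal]
6. n3.key = "wu"  ["wu"]
7. n3.pre = true  [g₀.tag or g₁.tag]
8. n2.hot = 14  [A.live * -1 + 16]
9. n0.key = "qzu"  ["q" ++ c.env]
10. n0.pre = true  [A.hot > 13]

true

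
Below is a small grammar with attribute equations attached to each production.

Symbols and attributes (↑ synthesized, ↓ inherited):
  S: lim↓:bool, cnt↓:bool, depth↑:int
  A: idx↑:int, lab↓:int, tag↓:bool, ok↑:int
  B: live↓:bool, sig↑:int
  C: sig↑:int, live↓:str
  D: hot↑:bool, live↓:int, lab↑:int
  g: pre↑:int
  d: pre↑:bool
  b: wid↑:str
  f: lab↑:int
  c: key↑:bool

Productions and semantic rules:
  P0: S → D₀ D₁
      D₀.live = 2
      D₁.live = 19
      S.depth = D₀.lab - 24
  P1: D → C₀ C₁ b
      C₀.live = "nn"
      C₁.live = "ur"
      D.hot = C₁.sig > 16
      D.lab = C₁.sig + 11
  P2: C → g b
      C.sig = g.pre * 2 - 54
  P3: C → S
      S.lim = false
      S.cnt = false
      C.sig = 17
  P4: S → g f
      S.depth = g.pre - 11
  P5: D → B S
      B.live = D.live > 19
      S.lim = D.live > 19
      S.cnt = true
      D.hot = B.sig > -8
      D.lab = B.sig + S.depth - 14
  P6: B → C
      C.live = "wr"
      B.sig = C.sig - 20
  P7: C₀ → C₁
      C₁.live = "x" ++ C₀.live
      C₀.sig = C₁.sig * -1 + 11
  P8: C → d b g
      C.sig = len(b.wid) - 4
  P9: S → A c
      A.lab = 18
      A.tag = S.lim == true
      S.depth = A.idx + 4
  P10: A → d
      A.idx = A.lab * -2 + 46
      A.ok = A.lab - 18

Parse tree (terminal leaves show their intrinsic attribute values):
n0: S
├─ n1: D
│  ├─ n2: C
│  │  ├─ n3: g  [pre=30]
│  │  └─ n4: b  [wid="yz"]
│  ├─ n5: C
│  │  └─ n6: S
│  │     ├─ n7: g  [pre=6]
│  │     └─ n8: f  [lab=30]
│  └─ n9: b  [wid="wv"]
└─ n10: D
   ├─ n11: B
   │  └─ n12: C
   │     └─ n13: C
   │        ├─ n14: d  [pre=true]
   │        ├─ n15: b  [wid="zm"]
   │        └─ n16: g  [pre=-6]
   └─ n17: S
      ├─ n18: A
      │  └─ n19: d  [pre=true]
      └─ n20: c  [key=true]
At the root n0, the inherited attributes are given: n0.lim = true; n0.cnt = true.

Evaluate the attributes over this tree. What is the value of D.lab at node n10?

-7

1. n0.lim = true  [given at root]
2. n0.cnt = true  [given at root]
3. n1.live = 2  [2]
4. n2.live = "nn"  ["nn"]
5. n3.pre = 30  [terminal]
6. n4.wid = "yz"  [terminal]
7. n2.sig = 6  [g.pre * 2 - 54]
8. n5.live = "ur"  ["ur"]
9. n6.lim = false  [false]
10. n6.cnt = false  [false]
11. n7.pre = 6  [terminal]
12. n8.lab = 30  [terminal]
13. n6.depth = -5  [g.pre - 11]
14. n5.sig = 17  [17]
15. n9.wid = "wv"  [terminal]
16. n1.hot = true  [C₁.sig > 16]
17. n1.lab = 28  [C₁.sig + 11]
18. n10.live = 19  [19]
19. n11.live = false  [D.live > 19]
20. n12.live = "wr"  ["wr"]
21. n13.live = "xwr"  ["x" ++ C₀.live]
22. n14.pre = true  [terminal]
23. n15.wid = "zm"  [terminal]
24. n16.pre = -6  [terminal]
25. n13.sig = -2  [len(b.wid) - 4]
26. n12.sig = 13  [C₁.sig * -1 + 11]
27. n11.sig = -7  [C.sig - 20]
28. n17.lim = false  [D.live > 19]
29. n17.cnt = true  [true]
30. n18.lab = 18  [18]
31. n18.tag = false  [S.lim == true]
32. n19.pre = true  [terminal]
33. n18.idx = 10  [A.lab * -2 + 46]
34. n18.ok = 0  [A.lab - 18]
35. n20.key = true  [terminal]
36. n17.depth = 14  [A.idx + 4]
37. n10.hot = true  [B.sig > -8]
38. n10.lab = -7  [B.sig + S.depth - 14]
39. n0.depth = 4  [D₀.lab - 24]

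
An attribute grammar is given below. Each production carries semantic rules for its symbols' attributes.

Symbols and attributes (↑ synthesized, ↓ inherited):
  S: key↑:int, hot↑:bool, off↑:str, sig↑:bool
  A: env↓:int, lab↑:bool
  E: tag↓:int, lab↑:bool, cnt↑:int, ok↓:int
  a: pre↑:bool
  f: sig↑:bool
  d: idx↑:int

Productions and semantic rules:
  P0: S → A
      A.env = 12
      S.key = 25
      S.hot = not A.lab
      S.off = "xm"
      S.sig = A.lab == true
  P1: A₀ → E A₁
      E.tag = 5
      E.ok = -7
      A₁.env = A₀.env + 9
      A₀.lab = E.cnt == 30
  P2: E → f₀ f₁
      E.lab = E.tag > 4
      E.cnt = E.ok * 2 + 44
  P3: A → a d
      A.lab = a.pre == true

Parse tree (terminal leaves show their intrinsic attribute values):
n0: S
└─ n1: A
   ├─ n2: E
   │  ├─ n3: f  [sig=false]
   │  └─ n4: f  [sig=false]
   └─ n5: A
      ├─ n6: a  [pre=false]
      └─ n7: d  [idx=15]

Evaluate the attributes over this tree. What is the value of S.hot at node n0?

1. n1.env = 12  [12]
2. n2.tag = 5  [5]
3. n2.ok = -7  [-7]
4. n3.sig = false  [terminal]
5. n4.sig = false  [terminal]
6. n2.lab = true  [E.tag > 4]
7. n2.cnt = 30  [E.ok * 2 + 44]
8. n5.env = 21  [A₀.env + 9]
9. n6.pre = false  [terminal]
10. n7.idx = 15  [terminal]
11. n5.lab = false  [a.pre == true]
12. n1.lab = true  [E.cnt == 30]
13. n0.key = 25  [25]
14. n0.hot = false  [not A.lab]
15. n0.off = "xm"  ["xm"]
16. n0.sig = true  [A.lab == true]

false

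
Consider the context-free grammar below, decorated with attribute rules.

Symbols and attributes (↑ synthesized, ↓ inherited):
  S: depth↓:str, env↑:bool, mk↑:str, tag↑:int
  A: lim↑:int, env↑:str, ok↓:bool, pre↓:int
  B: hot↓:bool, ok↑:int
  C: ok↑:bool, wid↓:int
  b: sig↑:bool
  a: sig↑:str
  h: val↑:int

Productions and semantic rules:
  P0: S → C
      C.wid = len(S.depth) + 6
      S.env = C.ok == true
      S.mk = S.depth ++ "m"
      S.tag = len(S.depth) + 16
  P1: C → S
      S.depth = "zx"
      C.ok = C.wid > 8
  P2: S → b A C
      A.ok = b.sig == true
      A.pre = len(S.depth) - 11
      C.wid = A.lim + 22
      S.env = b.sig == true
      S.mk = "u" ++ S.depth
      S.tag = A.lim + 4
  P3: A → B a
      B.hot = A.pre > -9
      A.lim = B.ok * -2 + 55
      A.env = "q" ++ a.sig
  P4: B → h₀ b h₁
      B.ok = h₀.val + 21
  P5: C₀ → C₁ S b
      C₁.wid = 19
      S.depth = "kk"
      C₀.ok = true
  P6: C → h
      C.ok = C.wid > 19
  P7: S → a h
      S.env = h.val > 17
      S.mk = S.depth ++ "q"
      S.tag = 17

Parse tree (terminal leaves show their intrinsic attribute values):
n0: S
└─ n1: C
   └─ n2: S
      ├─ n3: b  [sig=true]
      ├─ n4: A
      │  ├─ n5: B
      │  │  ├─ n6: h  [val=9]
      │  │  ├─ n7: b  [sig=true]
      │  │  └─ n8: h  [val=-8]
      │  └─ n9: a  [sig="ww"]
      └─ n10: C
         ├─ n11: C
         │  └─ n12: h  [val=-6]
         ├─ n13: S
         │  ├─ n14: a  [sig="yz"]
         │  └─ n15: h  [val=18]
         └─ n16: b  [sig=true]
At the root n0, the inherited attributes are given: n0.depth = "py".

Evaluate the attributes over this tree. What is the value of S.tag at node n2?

-1

1. n0.depth = "py"  [given at root]
2. n1.wid = 8  [len(S.depth) + 6]
3. n2.depth = "zx"  ["zx"]
4. n3.sig = true  [terminal]
5. n4.ok = true  [b.sig == true]
6. n4.pre = -9  [len(S.depth) - 11]
7. n5.hot = false  [A.pre > -9]
8. n6.val = 9  [terminal]
9. n7.sig = true  [terminal]
10. n8.val = -8  [terminal]
11. n5.ok = 30  [h₀.val + 21]
12. n9.sig = "ww"  [terminal]
13. n4.lim = -5  [B.ok * -2 + 55]
14. n4.env = "qww"  ["q" ++ a.sig]
15. n10.wid = 17  [A.lim + 22]
16. n11.wid = 19  [19]
17. n12.val = -6  [terminal]
18. n11.ok = false  [C.wid > 19]
19. n13.depth = "kk"  ["kk"]
20. n14.sig = "yz"  [terminal]
21. n15.val = 18  [terminal]
22. n13.env = true  [h.val > 17]
23. n13.mk = "kkq"  [S.depth ++ "q"]
24. n13.tag = 17  [17]
25. n16.sig = true  [terminal]
26. n10.ok = true  [true]
27. n2.env = true  [b.sig == true]
28. n2.mk = "uzx"  ["u" ++ S.depth]
29. n2.tag = -1  [A.lim + 4]
30. n1.ok = false  [C.wid > 8]
31. n0.env = false  [C.ok == true]
32. n0.mk = "pym"  [S.depth ++ "m"]
33. n0.tag = 18  [len(S.depth) + 16]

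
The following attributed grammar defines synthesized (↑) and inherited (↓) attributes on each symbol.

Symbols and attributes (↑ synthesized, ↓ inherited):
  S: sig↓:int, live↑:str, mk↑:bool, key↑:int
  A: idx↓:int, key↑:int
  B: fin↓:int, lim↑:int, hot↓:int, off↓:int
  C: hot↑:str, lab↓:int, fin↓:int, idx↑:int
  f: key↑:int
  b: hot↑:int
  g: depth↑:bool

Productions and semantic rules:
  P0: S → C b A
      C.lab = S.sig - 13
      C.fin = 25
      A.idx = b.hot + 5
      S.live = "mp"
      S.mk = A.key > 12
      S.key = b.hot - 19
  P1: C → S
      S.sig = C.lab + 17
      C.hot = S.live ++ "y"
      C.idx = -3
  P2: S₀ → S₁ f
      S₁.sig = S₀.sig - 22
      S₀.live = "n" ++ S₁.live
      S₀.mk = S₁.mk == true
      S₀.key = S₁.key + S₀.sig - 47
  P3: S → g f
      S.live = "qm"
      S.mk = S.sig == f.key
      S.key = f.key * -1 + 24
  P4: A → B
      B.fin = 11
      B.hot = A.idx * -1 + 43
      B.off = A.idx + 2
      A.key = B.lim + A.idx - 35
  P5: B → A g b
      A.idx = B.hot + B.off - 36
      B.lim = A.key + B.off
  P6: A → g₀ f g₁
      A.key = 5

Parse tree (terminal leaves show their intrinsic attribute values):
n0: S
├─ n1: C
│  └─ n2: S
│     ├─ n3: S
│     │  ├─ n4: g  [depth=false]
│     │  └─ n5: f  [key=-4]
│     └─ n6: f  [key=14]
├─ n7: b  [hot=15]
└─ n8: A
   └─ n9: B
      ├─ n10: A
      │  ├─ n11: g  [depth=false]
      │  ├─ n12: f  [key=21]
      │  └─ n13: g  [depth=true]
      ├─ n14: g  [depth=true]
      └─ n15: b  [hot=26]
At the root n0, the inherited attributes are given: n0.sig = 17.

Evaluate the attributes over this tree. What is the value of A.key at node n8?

1. n0.sig = 17  [given at root]
2. n1.lab = 4  [S.sig - 13]
3. n1.fin = 25  [25]
4. n2.sig = 21  [C.lab + 17]
5. n3.sig = -1  [S₀.sig - 22]
6. n4.depth = false  [terminal]
7. n5.key = -4  [terminal]
8. n3.live = "qm"  ["qm"]
9. n3.mk = false  [S.sig == f.key]
10. n3.key = 28  [f.key * -1 + 24]
11. n6.key = 14  [terminal]
12. n2.live = "nqm"  ["n" ++ S₁.live]
13. n2.mk = false  [S₁.mk == true]
14. n2.key = 2  [S₁.key + S₀.sig - 47]
15. n1.hot = "nqmy"  [S.live ++ "y"]
16. n1.idx = -3  [-3]
17. n7.hot = 15  [terminal]
18. n8.idx = 20  [b.hot + 5]
19. n9.fin = 11  [11]
20. n9.hot = 23  [A.idx * -1 + 43]
21. n9.off = 22  [A.idx + 2]
22. n10.idx = 9  [B.hot + B.off - 36]
23. n11.depth = false  [terminal]
24. n12.key = 21  [terminal]
25. n13.depth = true  [terminal]
26. n10.key = 5  [5]
27. n14.depth = true  [terminal]
28. n15.hot = 26  [terminal]
29. n9.lim = 27  [A.key + B.off]
30. n8.key = 12  [B.lim + A.idx - 35]
31. n0.live = "mp"  ["mp"]
32. n0.mk = false  [A.key > 12]
33. n0.key = -4  [b.hot - 19]

12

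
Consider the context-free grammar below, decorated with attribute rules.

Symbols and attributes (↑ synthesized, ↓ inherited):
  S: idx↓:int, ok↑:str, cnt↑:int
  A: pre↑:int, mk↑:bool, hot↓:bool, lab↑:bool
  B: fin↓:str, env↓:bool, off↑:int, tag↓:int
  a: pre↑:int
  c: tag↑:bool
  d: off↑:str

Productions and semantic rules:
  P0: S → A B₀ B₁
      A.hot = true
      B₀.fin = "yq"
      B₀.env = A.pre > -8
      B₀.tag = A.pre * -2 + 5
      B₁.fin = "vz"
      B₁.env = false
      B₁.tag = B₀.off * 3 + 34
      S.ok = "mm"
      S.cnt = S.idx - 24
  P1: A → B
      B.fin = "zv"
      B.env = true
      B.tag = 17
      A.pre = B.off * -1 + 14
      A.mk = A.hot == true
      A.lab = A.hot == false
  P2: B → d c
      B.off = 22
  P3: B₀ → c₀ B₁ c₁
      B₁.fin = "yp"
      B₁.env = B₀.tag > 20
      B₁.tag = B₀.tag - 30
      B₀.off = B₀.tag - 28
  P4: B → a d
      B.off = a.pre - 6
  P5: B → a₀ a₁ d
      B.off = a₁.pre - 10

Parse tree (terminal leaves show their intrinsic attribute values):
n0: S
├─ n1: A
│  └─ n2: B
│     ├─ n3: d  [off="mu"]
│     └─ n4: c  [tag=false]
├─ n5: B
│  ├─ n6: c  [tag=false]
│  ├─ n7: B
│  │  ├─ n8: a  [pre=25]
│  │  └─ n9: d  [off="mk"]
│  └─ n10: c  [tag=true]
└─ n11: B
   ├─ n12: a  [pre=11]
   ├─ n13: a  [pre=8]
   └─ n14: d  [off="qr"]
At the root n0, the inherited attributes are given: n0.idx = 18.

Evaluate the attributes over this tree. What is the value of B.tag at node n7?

-9

1. n0.idx = 18  [given at root]
2. n1.hot = true  [true]
3. n2.fin = "zv"  ["zv"]
4. n2.env = true  [true]
5. n2.tag = 17  [17]
6. n3.off = "mu"  [terminal]
7. n4.tag = false  [terminal]
8. n2.off = 22  [22]
9. n1.pre = -8  [B.off * -1 + 14]
10. n1.mk = true  [A.hot == true]
11. n1.lab = false  [A.hot == false]
12. n5.fin = "yq"  ["yq"]
13. n5.env = false  [A.pre > -8]
14. n5.tag = 21  [A.pre * -2 + 5]
15. n6.tag = false  [terminal]
16. n7.fin = "yp"  ["yp"]
17. n7.env = true  [B₀.tag > 20]
18. n7.tag = -9  [B₀.tag - 30]
19. n8.pre = 25  [terminal]
20. n9.off = "mk"  [terminal]
21. n7.off = 19  [a.pre - 6]
22. n10.tag = true  [terminal]
23. n5.off = -7  [B₀.tag - 28]
24. n11.fin = "vz"  ["vz"]
25. n11.env = false  [false]
26. n11.tag = 13  [B₀.off * 3 + 34]
27. n12.pre = 11  [terminal]
28. n13.pre = 8  [terminal]
29. n14.off = "qr"  [terminal]
30. n11.off = -2  [a₁.pre - 10]
31. n0.ok = "mm"  ["mm"]
32. n0.cnt = -6  [S.idx - 24]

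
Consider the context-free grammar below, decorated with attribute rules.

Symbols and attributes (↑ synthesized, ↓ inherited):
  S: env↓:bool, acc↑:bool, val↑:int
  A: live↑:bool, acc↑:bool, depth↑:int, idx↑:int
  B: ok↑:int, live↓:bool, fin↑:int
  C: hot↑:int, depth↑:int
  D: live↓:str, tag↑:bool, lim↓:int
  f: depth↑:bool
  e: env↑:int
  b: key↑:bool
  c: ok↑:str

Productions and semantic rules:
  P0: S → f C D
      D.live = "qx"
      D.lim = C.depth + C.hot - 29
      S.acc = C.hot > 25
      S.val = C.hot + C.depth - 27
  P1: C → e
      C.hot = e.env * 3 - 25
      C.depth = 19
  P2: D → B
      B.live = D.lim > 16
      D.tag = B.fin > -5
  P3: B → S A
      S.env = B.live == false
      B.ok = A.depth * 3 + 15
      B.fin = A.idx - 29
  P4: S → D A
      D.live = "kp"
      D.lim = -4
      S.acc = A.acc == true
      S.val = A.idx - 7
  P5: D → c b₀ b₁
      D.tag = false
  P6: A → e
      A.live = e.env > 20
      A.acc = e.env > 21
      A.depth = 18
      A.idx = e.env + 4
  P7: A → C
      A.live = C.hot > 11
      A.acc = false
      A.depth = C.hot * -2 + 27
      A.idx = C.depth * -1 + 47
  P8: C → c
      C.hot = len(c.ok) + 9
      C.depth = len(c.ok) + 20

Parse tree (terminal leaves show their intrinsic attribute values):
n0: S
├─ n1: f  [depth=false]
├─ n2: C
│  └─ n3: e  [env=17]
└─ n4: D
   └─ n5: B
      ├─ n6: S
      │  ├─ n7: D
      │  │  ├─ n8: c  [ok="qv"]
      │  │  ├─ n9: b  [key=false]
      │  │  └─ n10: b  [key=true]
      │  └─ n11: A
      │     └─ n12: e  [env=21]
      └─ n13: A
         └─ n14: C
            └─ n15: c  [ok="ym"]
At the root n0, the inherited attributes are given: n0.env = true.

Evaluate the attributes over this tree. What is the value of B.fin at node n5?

1. n0.env = true  [given at root]
2. n1.depth = false  [terminal]
3. n3.env = 17  [terminal]
4. n2.hot = 26  [e.env * 3 - 25]
5. n2.depth = 19  [19]
6. n4.live = "qx"  ["qx"]
7. n4.lim = 16  [C.depth + C.hot - 29]
8. n5.live = false  [D.lim > 16]
9. n6.env = true  [B.live == false]
10. n7.live = "kp"  ["kp"]
11. n7.lim = -4  [-4]
12. n8.ok = "qv"  [terminal]
13. n9.key = false  [terminal]
14. n10.key = true  [terminal]
15. n7.tag = false  [false]
16. n12.env = 21  [terminal]
17. n11.live = true  [e.env > 20]
18. n11.acc = false  [e.env > 21]
19. n11.depth = 18  [18]
20. n11.idx = 25  [e.env + 4]
21. n6.acc = false  [A.acc == true]
22. n6.val = 18  [A.idx - 7]
23. n15.ok = "ym"  [terminal]
24. n14.hot = 11  [len(c.ok) + 9]
25. n14.depth = 22  [len(c.ok) + 20]
26. n13.live = false  [C.hot > 11]
27. n13.acc = false  [false]
28. n13.depth = 5  [C.hot * -2 + 27]
29. n13.idx = 25  [C.depth * -1 + 47]
30. n5.ok = 30  [A.depth * 3 + 15]
31. n5.fin = -4  [A.idx - 29]
32. n4.tag = true  [B.fin > -5]
33. n0.acc = true  [C.hot > 25]
34. n0.val = 18  [C.hot + C.depth - 27]

-4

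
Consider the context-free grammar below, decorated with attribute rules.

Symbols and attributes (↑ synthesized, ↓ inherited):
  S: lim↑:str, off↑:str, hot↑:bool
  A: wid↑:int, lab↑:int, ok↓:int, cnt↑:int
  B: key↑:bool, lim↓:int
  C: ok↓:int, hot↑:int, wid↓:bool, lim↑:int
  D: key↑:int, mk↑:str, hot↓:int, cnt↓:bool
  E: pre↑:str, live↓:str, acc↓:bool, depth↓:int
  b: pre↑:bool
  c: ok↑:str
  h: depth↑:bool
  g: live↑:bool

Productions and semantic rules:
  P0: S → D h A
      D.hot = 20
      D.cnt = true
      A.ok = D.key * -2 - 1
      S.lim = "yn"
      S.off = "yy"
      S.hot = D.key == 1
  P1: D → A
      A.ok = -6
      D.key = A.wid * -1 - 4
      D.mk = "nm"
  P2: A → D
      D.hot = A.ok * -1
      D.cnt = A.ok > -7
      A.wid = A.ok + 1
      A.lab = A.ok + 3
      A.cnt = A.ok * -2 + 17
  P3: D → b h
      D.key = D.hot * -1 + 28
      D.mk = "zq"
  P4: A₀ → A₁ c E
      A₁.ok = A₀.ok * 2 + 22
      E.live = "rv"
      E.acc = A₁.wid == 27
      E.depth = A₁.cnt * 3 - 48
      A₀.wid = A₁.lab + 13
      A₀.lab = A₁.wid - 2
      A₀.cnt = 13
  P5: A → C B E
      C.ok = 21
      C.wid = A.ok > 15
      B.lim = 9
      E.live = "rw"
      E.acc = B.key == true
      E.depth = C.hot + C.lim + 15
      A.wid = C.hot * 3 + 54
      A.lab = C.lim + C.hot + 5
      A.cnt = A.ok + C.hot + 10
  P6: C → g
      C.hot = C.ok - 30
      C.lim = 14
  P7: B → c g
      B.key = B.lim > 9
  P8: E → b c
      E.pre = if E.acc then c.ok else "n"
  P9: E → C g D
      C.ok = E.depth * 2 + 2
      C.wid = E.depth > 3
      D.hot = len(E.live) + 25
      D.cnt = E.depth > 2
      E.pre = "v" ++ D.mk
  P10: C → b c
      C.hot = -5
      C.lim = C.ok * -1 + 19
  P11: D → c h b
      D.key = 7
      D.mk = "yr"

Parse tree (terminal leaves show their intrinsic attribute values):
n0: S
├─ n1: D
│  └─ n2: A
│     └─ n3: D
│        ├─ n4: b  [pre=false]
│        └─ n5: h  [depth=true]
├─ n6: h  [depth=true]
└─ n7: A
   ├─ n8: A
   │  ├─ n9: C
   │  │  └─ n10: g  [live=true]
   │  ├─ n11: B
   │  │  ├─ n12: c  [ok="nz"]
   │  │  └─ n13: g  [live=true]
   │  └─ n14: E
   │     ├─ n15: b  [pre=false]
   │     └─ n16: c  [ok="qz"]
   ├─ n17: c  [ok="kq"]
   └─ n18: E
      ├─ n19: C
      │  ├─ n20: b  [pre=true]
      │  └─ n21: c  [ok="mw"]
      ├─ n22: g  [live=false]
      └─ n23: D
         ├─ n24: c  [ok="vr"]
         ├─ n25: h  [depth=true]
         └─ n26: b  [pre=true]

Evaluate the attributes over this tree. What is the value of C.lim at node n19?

1. n1.hot = 20  [20]
2. n1.cnt = true  [true]
3. n2.ok = -6  [-6]
4. n3.hot = 6  [A.ok * -1]
5. n3.cnt = true  [A.ok > -7]
6. n4.pre = false  [terminal]
7. n5.depth = true  [terminal]
8. n3.key = 22  [D.hot * -1 + 28]
9. n3.mk = "zq"  ["zq"]
10. n2.wid = -5  [A.ok + 1]
11. n2.lab = -3  [A.ok + 3]
12. n2.cnt = 29  [A.ok * -2 + 17]
13. n1.key = 1  [A.wid * -1 - 4]
14. n1.mk = "nm"  ["nm"]
15. n6.depth = true  [terminal]
16. n7.ok = -3  [D.key * -2 - 1]
17. n8.ok = 16  [A₀.ok * 2 + 22]
18. n9.ok = 21  [21]
19. n9.wid = true  [A.ok > 15]
20. n10.live = true  [terminal]
21. n9.hot = -9  [C.ok - 30]
22. n9.lim = 14  [14]
23. n11.lim = 9  [9]
24. n12.ok = "nz"  [terminal]
25. n13.live = true  [terminal]
26. n11.key = false  [B.lim > 9]
27. n14.live = "rw"  ["rw"]
28. n14.acc = false  [B.key == true]
29. n14.depth = 20  [C.hot + C.lim + 15]
30. n15.pre = false  [terminal]
31. n16.ok = "qz"  [terminal]
32. n14.pre = "n"  [if E.acc then c.ok else "n"]
33. n8.wid = 27  [C.hot * 3 + 54]
34. n8.lab = 10  [C.lim + C.hot + 5]
35. n8.cnt = 17  [A.ok + C.hot + 10]
36. n17.ok = "kq"  [terminal]
37. n18.live = "rv"  ["rv"]
38. n18.acc = true  [A₁.wid == 27]
39. n18.depth = 3  [A₁.cnt * 3 - 48]
40. n19.ok = 8  [E.depth * 2 + 2]
41. n19.wid = false  [E.depth > 3]
42. n20.pre = true  [terminal]
43. n21.ok = "mw"  [terminal]
44. n19.hot = -5  [-5]
45. n19.lim = 11  [C.ok * -1 + 19]
46. n22.live = false  [terminal]
47. n23.hot = 27  [len(E.live) + 25]
48. n23.cnt = true  [E.depth > 2]
49. n24.ok = "vr"  [terminal]
50. n25.depth = true  [terminal]
51. n26.pre = true  [terminal]
52. n23.key = 7  [7]
53. n23.mk = "yr"  ["yr"]
54. n18.pre = "vyr"  ["v" ++ D.mk]
55. n7.wid = 23  [A₁.lab + 13]
56. n7.lab = 25  [A₁.wid - 2]
57. n7.cnt = 13  [13]
58. n0.lim = "yn"  ["yn"]
59. n0.off = "yy"  ["yy"]
60. n0.hot = true  [D.key == 1]

11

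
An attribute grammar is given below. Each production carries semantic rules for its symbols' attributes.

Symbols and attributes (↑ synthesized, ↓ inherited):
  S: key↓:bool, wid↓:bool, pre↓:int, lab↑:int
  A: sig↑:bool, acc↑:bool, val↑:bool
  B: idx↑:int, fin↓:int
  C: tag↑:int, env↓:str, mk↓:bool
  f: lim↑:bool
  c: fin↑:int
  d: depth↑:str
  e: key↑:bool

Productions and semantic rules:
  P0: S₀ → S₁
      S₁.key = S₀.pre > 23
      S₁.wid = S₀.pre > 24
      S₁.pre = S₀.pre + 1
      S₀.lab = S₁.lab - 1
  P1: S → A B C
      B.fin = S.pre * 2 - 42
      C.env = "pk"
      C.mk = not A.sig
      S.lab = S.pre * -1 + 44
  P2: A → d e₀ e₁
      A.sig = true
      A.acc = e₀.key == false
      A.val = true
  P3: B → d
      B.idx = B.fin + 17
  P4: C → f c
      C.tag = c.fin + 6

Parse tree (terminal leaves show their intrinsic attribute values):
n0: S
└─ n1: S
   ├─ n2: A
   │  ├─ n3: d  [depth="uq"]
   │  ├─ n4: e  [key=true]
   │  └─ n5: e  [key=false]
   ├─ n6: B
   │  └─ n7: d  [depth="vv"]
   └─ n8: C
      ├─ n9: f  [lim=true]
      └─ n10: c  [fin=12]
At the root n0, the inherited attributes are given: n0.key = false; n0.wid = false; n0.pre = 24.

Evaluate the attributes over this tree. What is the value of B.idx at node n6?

25

1. n0.key = false  [given at root]
2. n0.wid = false  [given at root]
3. n0.pre = 24  [given at root]
4. n1.key = true  [S₀.pre > 23]
5. n1.wid = false  [S₀.pre > 24]
6. n1.pre = 25  [S₀.pre + 1]
7. n3.depth = "uq"  [terminal]
8. n4.key = true  [terminal]
9. n5.key = false  [terminal]
10. n2.sig = true  [true]
11. n2.acc = false  [e₀.key == false]
12. n2.val = true  [true]
13. n6.fin = 8  [S.pre * 2 - 42]
14. n7.depth = "vv"  [terminal]
15. n6.idx = 25  [B.fin + 17]
16. n8.env = "pk"  ["pk"]
17. n8.mk = false  [not A.sig]
18. n9.lim = true  [terminal]
19. n10.fin = 12  [terminal]
20. n8.tag = 18  [c.fin + 6]
21. n1.lab = 19  [S.pre * -1 + 44]
22. n0.lab = 18  [S₁.lab - 1]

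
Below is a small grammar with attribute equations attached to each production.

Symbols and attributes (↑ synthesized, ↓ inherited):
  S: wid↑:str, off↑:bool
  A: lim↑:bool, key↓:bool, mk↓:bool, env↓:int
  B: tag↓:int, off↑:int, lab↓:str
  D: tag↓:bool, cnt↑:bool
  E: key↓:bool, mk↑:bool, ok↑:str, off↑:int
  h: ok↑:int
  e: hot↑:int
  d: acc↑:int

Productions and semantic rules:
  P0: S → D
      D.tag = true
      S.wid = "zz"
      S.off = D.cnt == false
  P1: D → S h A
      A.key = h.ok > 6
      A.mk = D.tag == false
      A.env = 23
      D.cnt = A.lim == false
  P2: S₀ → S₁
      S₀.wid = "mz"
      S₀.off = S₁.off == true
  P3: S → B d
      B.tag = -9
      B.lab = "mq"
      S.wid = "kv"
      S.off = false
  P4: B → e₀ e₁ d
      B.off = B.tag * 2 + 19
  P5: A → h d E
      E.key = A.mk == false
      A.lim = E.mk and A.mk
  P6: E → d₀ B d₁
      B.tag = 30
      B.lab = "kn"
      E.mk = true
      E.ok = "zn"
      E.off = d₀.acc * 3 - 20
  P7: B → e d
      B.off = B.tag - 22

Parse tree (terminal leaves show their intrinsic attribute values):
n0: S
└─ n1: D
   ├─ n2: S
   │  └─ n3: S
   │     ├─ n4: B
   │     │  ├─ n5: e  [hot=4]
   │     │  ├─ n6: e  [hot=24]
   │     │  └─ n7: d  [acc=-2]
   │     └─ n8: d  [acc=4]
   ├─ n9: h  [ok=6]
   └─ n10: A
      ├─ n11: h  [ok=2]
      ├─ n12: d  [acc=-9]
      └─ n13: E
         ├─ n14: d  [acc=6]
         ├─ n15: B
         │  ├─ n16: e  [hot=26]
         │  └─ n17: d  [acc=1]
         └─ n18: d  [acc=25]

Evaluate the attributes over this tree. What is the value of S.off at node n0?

1. n1.tag = true  [true]
2. n4.tag = -9  [-9]
3. n4.lab = "mq"  ["mq"]
4. n5.hot = 4  [terminal]
5. n6.hot = 24  [terminal]
6. n7.acc = -2  [terminal]
7. n4.off = 1  [B.tag * 2 + 19]
8. n8.acc = 4  [terminal]
9. n3.wid = "kv"  ["kv"]
10. n3.off = false  [false]
11. n2.wid = "mz"  ["mz"]
12. n2.off = false  [S₁.off == true]
13. n9.ok = 6  [terminal]
14. n10.key = false  [h.ok > 6]
15. n10.mk = false  [D.tag == false]
16. n10.env = 23  [23]
17. n11.ok = 2  [terminal]
18. n12.acc = -9  [terminal]
19. n13.key = true  [A.mk == false]
20. n14.acc = 6  [terminal]
21. n15.tag = 30  [30]
22. n15.lab = "kn"  ["kn"]
23. n16.hot = 26  [terminal]
24. n17.acc = 1  [terminal]
25. n15.off = 8  [B.tag - 22]
26. n18.acc = 25  [terminal]
27. n13.mk = true  [true]
28. n13.ok = "zn"  ["zn"]
29. n13.off = -2  [d₀.acc * 3 - 20]
30. n10.lim = false  [E.mk and A.mk]
31. n1.cnt = true  [A.lim == false]
32. n0.wid = "zz"  ["zz"]
33. n0.off = false  [D.cnt == false]

false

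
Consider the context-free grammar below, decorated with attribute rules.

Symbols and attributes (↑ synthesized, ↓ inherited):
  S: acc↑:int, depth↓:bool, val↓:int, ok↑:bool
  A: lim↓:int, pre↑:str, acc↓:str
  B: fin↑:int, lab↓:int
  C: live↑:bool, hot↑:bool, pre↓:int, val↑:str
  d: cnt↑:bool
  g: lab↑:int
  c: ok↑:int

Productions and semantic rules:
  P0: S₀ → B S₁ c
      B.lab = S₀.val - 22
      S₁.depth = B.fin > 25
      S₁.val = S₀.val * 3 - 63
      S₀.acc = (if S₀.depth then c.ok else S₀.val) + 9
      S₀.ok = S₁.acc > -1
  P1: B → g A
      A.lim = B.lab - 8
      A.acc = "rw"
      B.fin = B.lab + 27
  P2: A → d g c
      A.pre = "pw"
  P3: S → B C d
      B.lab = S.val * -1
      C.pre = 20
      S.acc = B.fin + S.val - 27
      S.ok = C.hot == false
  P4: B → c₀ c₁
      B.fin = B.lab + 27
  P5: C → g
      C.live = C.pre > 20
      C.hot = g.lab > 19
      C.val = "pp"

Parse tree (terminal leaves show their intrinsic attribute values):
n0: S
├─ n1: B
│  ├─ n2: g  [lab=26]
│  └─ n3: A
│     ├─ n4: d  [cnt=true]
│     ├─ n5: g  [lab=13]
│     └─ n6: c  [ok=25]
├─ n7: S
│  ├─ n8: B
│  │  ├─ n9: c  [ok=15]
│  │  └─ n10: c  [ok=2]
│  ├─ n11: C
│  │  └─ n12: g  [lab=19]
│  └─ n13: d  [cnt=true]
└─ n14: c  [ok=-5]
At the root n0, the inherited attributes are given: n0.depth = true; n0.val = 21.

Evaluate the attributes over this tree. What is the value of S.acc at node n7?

1. n0.depth = true  [given at root]
2. n0.val = 21  [given at root]
3. n1.lab = -1  [S₀.val - 22]
4. n2.lab = 26  [terminal]
5. n3.lim = -9  [B.lab - 8]
6. n3.acc = "rw"  ["rw"]
7. n4.cnt = true  [terminal]
8. n5.lab = 13  [terminal]
9. n6.ok = 25  [terminal]
10. n3.pre = "pw"  ["pw"]
11. n1.fin = 26  [B.lab + 27]
12. n7.depth = true  [B.fin > 25]
13. n7.val = 0  [S₀.val * 3 - 63]
14. n8.lab = 0  [S.val * -1]
15. n9.ok = 15  [terminal]
16. n10.ok = 2  [terminal]
17. n8.fin = 27  [B.lab + 27]
18. n11.pre = 20  [20]
19. n12.lab = 19  [terminal]
20. n11.live = false  [C.pre > 20]
21. n11.hot = false  [g.lab > 19]
22. n11.val = "pp"  ["pp"]
23. n13.cnt = true  [terminal]
24. n7.acc = 0  [B.fin + S.val - 27]
25. n7.ok = true  [C.hot == false]
26. n14.ok = -5  [terminal]
27. n0.acc = 4  [(if S₀.depth then c.ok else S₀.val) + 9]
28. n0.ok = true  [S₁.acc > -1]

0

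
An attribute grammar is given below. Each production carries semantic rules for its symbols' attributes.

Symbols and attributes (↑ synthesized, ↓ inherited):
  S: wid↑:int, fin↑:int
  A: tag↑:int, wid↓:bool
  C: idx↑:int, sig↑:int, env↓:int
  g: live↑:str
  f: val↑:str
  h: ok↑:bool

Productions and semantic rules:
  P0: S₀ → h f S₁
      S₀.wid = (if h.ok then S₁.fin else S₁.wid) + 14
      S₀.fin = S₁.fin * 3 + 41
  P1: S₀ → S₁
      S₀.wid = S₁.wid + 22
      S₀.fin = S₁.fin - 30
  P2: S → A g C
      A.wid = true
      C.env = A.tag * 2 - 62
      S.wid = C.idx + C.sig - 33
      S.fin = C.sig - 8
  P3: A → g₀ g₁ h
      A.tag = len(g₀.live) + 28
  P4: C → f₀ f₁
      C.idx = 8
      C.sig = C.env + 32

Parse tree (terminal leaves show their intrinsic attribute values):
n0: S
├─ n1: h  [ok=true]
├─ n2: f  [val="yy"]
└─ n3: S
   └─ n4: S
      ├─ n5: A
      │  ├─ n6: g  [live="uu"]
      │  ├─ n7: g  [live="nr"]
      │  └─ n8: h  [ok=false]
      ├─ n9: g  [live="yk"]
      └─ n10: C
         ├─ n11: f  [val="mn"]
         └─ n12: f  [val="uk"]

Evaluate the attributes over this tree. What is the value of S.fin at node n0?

17

1. n1.ok = true  [terminal]
2. n2.val = "yy"  [terminal]
3. n5.wid = true  [true]
4. n6.live = "uu"  [terminal]
5. n7.live = "nr"  [terminal]
6. n8.ok = false  [terminal]
7. n5.tag = 30  [len(g₀.live) + 28]
8. n9.live = "yk"  [terminal]
9. n10.env = -2  [A.tag * 2 - 62]
10. n11.val = "mn"  [terminal]
11. n12.val = "uk"  [terminal]
12. n10.idx = 8  [8]
13. n10.sig = 30  [C.env + 32]
14. n4.wid = 5  [C.idx + C.sig - 33]
15. n4.fin = 22  [C.sig - 8]
16. n3.wid = 27  [S₁.wid + 22]
17. n3.fin = -8  [S₁.fin - 30]
18. n0.wid = 6  [(if h.ok then S₁.fin else S₁.wid) + 14]
19. n0.fin = 17  [S₁.fin * 3 + 41]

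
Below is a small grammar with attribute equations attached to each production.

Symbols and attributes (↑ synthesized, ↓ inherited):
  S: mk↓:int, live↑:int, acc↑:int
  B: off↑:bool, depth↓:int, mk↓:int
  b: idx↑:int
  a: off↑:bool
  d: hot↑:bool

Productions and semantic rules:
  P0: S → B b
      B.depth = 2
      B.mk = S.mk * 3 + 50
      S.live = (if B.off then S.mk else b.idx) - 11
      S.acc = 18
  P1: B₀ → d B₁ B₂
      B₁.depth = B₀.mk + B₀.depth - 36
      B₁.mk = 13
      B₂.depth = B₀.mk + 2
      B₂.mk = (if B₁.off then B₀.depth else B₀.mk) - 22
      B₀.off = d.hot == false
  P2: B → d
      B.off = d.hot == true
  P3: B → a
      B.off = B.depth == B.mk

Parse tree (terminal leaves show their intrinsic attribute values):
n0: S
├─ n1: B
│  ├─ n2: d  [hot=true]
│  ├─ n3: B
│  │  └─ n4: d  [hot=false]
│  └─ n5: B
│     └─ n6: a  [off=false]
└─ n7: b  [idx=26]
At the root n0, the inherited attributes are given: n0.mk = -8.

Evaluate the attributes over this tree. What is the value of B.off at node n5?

1. n0.mk = -8  [given at root]
2. n1.depth = 2  [2]
3. n1.mk = 26  [S.mk * 3 + 50]
4. n2.hot = true  [terminal]
5. n3.depth = -8  [B₀.mk + B₀.depth - 36]
6. n3.mk = 13  [13]
7. n4.hot = false  [terminal]
8. n3.off = false  [d.hot == true]
9. n5.depth = 28  [B₀.mk + 2]
10. n5.mk = 4  [(if B₁.off then B₀.depth else B₀.mk) - 22]
11. n6.off = false  [terminal]
12. n5.off = false  [B.depth == B.mk]
13. n1.off = false  [d.hot == false]
14. n7.idx = 26  [terminal]
15. n0.live = 15  [(if B.off then S.mk else b.idx) - 11]
16. n0.acc = 18  [18]

false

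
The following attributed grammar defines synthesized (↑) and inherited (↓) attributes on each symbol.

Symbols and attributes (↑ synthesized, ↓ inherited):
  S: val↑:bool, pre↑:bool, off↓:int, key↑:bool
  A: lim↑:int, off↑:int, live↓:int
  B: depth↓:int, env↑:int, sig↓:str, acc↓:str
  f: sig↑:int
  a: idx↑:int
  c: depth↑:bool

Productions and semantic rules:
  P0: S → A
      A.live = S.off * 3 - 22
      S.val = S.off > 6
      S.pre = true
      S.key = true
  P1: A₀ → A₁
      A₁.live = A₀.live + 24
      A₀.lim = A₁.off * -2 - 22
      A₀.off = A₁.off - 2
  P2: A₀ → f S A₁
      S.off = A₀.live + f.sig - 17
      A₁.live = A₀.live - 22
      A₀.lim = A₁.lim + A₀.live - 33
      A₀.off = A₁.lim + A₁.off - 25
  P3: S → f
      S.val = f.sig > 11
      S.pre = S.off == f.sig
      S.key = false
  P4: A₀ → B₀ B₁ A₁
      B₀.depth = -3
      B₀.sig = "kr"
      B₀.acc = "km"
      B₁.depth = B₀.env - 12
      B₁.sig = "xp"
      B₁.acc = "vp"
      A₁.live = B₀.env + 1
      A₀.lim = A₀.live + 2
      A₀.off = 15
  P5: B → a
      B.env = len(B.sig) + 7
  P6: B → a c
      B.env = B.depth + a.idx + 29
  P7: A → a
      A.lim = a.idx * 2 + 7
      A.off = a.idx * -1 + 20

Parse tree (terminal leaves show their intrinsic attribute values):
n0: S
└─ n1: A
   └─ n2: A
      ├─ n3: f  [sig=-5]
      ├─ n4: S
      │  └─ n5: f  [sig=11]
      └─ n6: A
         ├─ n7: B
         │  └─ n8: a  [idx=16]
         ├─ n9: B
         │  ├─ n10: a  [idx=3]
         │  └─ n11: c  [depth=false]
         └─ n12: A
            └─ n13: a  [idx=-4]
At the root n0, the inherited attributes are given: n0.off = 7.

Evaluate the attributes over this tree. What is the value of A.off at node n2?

-7

1. n0.off = 7  [given at root]
2. n1.live = -1  [S.off * 3 - 22]
3. n2.live = 23  [A₀.live + 24]
4. n3.sig = -5  [terminal]
5. n4.off = 1  [A₀.live + f.sig - 17]
6. n5.sig = 11  [terminal]
7. n4.val = false  [f.sig > 11]
8. n4.pre = false  [S.off == f.sig]
9. n4.key = false  [false]
10. n6.live = 1  [A₀.live - 22]
11. n7.depth = -3  [-3]
12. n7.sig = "kr"  ["kr"]
13. n7.acc = "km"  ["km"]
14. n8.idx = 16  [terminal]
15. n7.env = 9  [len(B.sig) + 7]
16. n9.depth = -3  [B₀.env - 12]
17. n9.sig = "xp"  ["xp"]
18. n9.acc = "vp"  ["vp"]
19. n10.idx = 3  [terminal]
20. n11.depth = false  [terminal]
21. n9.env = 29  [B.depth + a.idx + 29]
22. n12.live = 10  [B₀.env + 1]
23. n13.idx = -4  [terminal]
24. n12.lim = -1  [a.idx * 2 + 7]
25. n12.off = 24  [a.idx * -1 + 20]
26. n6.lim = 3  [A₀.live + 2]
27. n6.off = 15  [15]
28. n2.lim = -7  [A₁.lim + A₀.live - 33]
29. n2.off = -7  [A₁.lim + A₁.off - 25]
30. n1.lim = -8  [A₁.off * -2 - 22]
31. n1.off = -9  [A₁.off - 2]
32. n0.val = true  [S.off > 6]
33. n0.pre = true  [true]
34. n0.key = true  [true]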